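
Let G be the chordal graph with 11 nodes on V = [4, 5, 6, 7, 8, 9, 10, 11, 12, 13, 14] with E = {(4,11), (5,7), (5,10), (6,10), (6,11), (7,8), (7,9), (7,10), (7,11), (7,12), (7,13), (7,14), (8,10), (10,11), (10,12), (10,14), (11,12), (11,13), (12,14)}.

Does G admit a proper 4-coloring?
A valid 4-coloring: color 1: [4, 6, 7]; color 2: [9, 10, 13]; color 3: [5, 8, 11, 14]; color 4: [12].
(χ(G) = 4 ≤ 4.)

Yes, G is 4-colorable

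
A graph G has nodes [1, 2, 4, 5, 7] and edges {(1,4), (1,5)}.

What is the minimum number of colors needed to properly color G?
Clique number ω(G) = 2 (lower bound: χ ≥ ω).
The graph is bipartite (no odd cycle), so 2 colors suffice: χ(G) = 2.
A valid 2-coloring: color 1: [1, 2, 7]; color 2: [4, 5].

χ(G) = 2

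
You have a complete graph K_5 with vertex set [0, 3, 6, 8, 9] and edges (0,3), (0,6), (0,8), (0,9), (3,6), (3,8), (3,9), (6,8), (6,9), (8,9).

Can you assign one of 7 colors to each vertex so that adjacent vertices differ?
Yes, G is 7-colorable

A valid 7-coloring: color 1: [9]; color 2: [3]; color 3: [8]; color 4: [0]; color 5: [6].
(χ(G) = 5 ≤ 7.)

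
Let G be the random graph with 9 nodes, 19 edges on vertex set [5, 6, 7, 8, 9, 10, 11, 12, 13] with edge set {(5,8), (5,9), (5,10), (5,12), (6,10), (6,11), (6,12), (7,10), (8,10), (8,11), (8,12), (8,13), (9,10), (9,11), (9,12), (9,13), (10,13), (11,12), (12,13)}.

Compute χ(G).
Clique number ω(G) = 3 (lower bound: χ ≥ ω).
The clique on [8, 10, 13] has size 3, forcing χ ≥ 3, and the coloring below uses 3 colors, so χ(G) = 3.
A valid 3-coloring: color 1: [10, 12]; color 2: [6, 7, 8, 9]; color 3: [5, 11, 13].

χ(G) = 3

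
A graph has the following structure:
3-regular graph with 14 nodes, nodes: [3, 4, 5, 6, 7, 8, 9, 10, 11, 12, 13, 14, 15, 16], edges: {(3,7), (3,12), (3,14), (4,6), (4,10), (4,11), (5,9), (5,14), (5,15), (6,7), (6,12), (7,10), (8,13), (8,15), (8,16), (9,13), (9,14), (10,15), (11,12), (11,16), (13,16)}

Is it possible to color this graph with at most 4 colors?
Yes, G is 4-colorable

A valid 4-coloring: color 1: [3, 6, 8, 9, 10, 11]; color 2: [4, 7, 12, 14, 15, 16]; color 3: [5, 13].
(χ(G) = 3 ≤ 4.)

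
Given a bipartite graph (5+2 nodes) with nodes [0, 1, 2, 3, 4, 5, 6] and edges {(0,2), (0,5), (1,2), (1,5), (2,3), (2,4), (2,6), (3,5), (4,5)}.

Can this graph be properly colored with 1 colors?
Edge (0,2) forces its endpoints to differ, so 1 color is not enough.

No, G is not 1-colorable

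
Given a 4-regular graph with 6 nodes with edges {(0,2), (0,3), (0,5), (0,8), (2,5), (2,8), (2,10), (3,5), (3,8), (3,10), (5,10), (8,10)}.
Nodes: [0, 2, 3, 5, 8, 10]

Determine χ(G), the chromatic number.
Clique number ω(G) = 3 (lower bound: χ ≥ ω).
The clique on [0, 2, 8] has size 3, forcing χ ≥ 3, and the coloring below uses 3 colors, so χ(G) = 3.
A valid 3-coloring: color 1: [2, 3]; color 2: [5, 8]; color 3: [0, 10].

χ(G) = 3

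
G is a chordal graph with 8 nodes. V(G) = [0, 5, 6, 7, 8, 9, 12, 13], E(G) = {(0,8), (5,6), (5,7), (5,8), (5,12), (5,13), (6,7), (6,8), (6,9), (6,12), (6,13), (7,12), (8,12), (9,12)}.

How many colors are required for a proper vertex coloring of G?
Clique number ω(G) = 4 (lower bound: χ ≥ ω).
The clique on [5, 6, 8, 12] has size 4, forcing χ ≥ 4, and the coloring below uses 4 colors, so χ(G) = 4.
A valid 4-coloring: color 1: [0, 6]; color 2: [12, 13]; color 3: [5, 9]; color 4: [7, 8].

χ(G) = 4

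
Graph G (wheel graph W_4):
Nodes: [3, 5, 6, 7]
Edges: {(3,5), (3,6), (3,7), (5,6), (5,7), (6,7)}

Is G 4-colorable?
A valid 4-coloring: color 1: [7]; color 2: [5]; color 3: [6]; color 4: [3].
(χ(G) = 4 ≤ 4.)

Yes, G is 4-colorable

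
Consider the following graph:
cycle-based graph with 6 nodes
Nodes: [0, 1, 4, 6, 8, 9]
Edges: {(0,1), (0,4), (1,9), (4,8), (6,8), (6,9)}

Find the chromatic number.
Clique number ω(G) = 2 (lower bound: χ ≥ ω).
The graph is bipartite (no odd cycle), so 2 colors suffice: χ(G) = 2.
A valid 2-coloring: color 1: [1, 4, 6]; color 2: [0, 8, 9].

χ(G) = 2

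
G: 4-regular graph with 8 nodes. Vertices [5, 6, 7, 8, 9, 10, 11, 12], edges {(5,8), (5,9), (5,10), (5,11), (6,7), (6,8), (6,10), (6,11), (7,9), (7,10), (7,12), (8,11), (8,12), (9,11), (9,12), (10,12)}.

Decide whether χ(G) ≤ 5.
A valid 5-coloring: color 1: [5, 6, 12]; color 2: [7, 11]; color 3: [8, 9, 10].
(χ(G) = 3 ≤ 5.)

Yes, G is 5-colorable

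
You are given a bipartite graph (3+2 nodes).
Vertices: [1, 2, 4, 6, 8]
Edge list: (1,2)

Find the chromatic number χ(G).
χ(G) = 2

Clique number ω(G) = 2 (lower bound: χ ≥ ω).
The graph is bipartite (no odd cycle), so 2 colors suffice: χ(G) = 2.
A valid 2-coloring: color 1: [1, 4, 6, 8]; color 2: [2].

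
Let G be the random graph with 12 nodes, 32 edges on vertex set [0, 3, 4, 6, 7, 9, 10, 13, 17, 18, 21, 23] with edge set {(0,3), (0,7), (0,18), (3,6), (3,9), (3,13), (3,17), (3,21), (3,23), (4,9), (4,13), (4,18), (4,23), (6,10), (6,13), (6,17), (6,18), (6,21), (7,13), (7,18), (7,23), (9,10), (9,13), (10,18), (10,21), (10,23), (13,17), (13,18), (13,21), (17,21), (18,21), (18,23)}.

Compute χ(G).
Clique number ω(G) = 5 (lower bound: χ ≥ ω).
The clique on [3, 6, 13, 17, 21] has size 5, forcing χ ≥ 5, and the coloring below uses 5 colors, so χ(G) = 5.
A valid 5-coloring: color 1: [0, 10, 13]; color 2: [3, 18]; color 3: [4, 7, 21]; color 4: [6, 9, 23]; color 5: [17].

χ(G) = 5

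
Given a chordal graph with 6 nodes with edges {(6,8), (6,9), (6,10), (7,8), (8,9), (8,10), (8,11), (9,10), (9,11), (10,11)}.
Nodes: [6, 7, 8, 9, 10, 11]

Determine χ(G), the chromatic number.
χ(G) = 4

Clique number ω(G) = 4 (lower bound: χ ≥ ω).
The clique on [8, 9, 10, 11] has size 4, forcing χ ≥ 4, and the coloring below uses 4 colors, so χ(G) = 4.
A valid 4-coloring: color 1: [8]; color 2: [7, 9]; color 3: [10]; color 4: [6, 11].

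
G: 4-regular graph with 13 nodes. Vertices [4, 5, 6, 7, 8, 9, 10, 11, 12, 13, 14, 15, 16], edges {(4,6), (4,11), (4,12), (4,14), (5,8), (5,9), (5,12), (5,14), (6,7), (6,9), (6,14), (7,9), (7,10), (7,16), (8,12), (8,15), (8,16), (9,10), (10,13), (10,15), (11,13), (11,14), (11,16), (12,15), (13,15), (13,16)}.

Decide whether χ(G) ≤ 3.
No, G is not 3-colorable

Suppose a proper 3-coloring c exists. The clique [4, 6, 14] takes 3 distinct colors; by symmetry let c(4) = 1, c(6) = 2, c(14) = 3.
- Vertex 11: neighbors [4, 14] already have colors [1, 3] ⇒ c(11) = 2.
- Vertex 5: neighbors [14] already have colors [3]; try each remaining color.
- Case c(5) = 1:
  - Vertex 9: neighbors [5, 6] already have colors [1, 2] ⇒ c(9) = 3.
  - Vertex 7: neighbors [6, 9] already have colors [2, 3] ⇒ c(7) = 1.
  - Vertex 10: neighbors [7, 9] already have colors [1, 3] ⇒ c(10) = 2.
  - Vertex 16: neighbors [7, 11] already have colors [1, 2] ⇒ c(16) = 3.
  - Vertex 8: neighbors [5, 16] already have colors [1, 3] ⇒ c(8) = 2.
  - Vertex 12: neighbors [4, 8] already have colors [1, 2] ⇒ c(12) = 3.
  - Vertex 13: neighbors [10, 16] already have colors [2, 3] ⇒ c(13) = 1.
  - Vertex 15: neighbors [13, 8, 12] already have colors [1, 2, 3] — all 3 colors blocked. Contradiction.
- Case c(5) = 2:
  - Vertex 12: neighbors [4, 5] already have colors [1, 2] ⇒ c(12) = 3.
  - Vertex 8: neighbors [5, 12] already have colors [2, 3] ⇒ c(8) = 1.
  - Vertex 15: neighbors [8, 12] already have colors [1, 3] ⇒ c(15) = 2.
  - Vertex 16: neighbors [8, 11] already have colors [1, 2] ⇒ c(16) = 3.
  - Vertex 7: neighbors [6, 16] already have colors [2, 3] ⇒ c(7) = 1.
  - Vertex 10: neighbors [7, 15] already have colors [1, 2] ⇒ c(10) = 3.
  - Vertex 9: neighbors [7, 5, 10] already have colors [1, 2, 3] — all 3 colors blocked. Contradiction.
Every case ends in a contradiction, so G has no proper 3-coloring (χ ≥ 4).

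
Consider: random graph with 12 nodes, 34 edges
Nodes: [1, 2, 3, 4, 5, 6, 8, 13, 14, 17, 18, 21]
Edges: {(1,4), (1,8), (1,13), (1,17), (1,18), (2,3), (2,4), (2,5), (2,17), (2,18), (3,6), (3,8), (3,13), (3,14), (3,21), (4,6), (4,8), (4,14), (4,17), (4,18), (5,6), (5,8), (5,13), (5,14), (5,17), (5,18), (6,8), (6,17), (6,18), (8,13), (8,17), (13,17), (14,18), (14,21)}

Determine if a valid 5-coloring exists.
A valid 5-coloring: color 1: [3, 17, 18]; color 2: [4, 5, 21]; color 3: [2, 8, 14]; color 4: [6, 13]; color 5: [1].
(χ(G) = 5 ≤ 5.)

Yes, G is 5-colorable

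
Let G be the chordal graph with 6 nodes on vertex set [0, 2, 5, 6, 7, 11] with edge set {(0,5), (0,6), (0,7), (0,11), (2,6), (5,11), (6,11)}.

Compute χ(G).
Clique number ω(G) = 3 (lower bound: χ ≥ ω).
The clique on [0, 5, 11] has size 3, forcing χ ≥ 3, and the coloring below uses 3 colors, so χ(G) = 3.
A valid 3-coloring: color 1: [0, 2]; color 2: [5, 6, 7]; color 3: [11].

χ(G) = 3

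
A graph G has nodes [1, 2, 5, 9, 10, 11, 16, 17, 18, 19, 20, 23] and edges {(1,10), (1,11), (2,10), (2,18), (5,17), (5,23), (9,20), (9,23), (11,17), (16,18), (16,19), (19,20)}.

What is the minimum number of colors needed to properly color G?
χ(G) = 2

Clique number ω(G) = 2 (lower bound: χ ≥ ω).
The graph is bipartite (no odd cycle), so 2 colors suffice: χ(G) = 2.
A valid 2-coloring: color 1: [1, 2, 16, 17, 20, 23]; color 2: [5, 9, 10, 11, 18, 19].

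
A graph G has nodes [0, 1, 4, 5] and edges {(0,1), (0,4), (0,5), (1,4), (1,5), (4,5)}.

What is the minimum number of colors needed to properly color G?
χ(G) = 4

Clique number ω(G) = 4 (lower bound: χ ≥ ω).
The clique on [0, 1, 4, 5] has size 4, forcing χ ≥ 4, and the coloring below uses 4 colors, so χ(G) = 4.
A valid 4-coloring: color 1: [5]; color 2: [4]; color 3: [1]; color 4: [0].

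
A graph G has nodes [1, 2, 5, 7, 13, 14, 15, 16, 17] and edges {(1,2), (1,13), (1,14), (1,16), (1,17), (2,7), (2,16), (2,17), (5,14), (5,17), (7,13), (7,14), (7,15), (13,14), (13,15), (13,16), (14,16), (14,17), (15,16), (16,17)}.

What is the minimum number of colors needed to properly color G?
Clique number ω(G) = 4 (lower bound: χ ≥ ω).
The clique on [1, 2, 16, 17] has size 4, forcing χ ≥ 4, and the coloring below uses 4 colors, so χ(G) = 4.
A valid 4-coloring: color 1: [2, 14, 15]; color 2: [5, 7, 16]; color 3: [13, 17]; color 4: [1].

χ(G) = 4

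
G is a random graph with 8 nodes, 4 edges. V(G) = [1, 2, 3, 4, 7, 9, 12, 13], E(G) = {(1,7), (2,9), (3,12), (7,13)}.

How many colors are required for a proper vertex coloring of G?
χ(G) = 2

Clique number ω(G) = 2 (lower bound: χ ≥ ω).
The graph is bipartite (no odd cycle), so 2 colors suffice: χ(G) = 2.
A valid 2-coloring: color 1: [2, 4, 7, 12]; color 2: [1, 3, 9, 13].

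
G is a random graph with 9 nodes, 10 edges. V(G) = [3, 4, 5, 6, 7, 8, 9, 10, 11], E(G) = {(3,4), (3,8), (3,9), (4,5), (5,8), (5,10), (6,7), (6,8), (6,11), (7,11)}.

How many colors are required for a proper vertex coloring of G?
Clique number ω(G) = 3 (lower bound: χ ≥ ω).
The clique on [6, 7, 11] has size 3, forcing χ ≥ 3, and the coloring below uses 3 colors, so χ(G) = 3.
A valid 3-coloring: color 1: [3, 5, 6]; color 2: [4, 8, 9, 10, 11]; color 3: [7].

χ(G) = 3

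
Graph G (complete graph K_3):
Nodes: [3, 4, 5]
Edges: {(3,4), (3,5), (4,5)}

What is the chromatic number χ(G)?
χ(G) = 3

Clique number ω(G) = 3 (lower bound: χ ≥ ω).
The clique on [3, 4, 5] has size 3, forcing χ ≥ 3, and the coloring below uses 3 colors, so χ(G) = 3.
A valid 3-coloring: color 1: [4]; color 2: [5]; color 3: [3].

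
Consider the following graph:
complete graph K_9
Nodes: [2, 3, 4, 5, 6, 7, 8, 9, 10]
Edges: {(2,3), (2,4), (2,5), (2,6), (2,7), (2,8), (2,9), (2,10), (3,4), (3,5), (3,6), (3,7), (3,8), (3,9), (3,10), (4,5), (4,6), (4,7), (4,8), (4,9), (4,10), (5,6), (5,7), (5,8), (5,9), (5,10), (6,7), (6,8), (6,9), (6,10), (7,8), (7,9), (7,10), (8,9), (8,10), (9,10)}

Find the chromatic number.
χ(G) = 9

Clique number ω(G) = 9 (lower bound: χ ≥ ω).
The clique on [2, 3, 4, 5, 6, 7, 8, 9, 10] has size 9, forcing χ ≥ 9, and the coloring below uses 9 colors, so χ(G) = 9.
A valid 9-coloring: color 1: [10]; color 2: [8]; color 3: [2]; color 4: [5]; color 5: [3]; color 6: [9]; color 7: [4]; color 8: [6]; color 9: [7].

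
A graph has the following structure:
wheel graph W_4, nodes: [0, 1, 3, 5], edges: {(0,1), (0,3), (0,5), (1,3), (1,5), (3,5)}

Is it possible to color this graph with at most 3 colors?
The clique on vertices [0, 1, 3, 5] has size 4 > 3, so it alone needs 4 colors.

No, G is not 3-colorable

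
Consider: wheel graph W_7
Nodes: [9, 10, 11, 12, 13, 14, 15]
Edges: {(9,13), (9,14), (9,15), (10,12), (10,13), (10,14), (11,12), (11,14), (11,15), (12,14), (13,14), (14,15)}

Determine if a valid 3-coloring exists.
A valid 3-coloring: color 1: [14]; color 2: [9, 10, 11]; color 3: [12, 13, 15].
(χ(G) = 3 ≤ 3.)

Yes, G is 3-colorable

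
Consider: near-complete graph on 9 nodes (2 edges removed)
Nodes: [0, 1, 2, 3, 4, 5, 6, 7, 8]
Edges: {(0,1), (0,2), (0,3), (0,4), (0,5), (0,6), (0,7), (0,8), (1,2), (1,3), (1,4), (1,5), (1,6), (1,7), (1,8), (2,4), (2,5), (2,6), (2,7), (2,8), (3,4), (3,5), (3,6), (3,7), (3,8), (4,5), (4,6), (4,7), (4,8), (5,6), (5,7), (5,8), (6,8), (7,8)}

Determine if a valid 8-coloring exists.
A valid 8-coloring: color 1: [1]; color 2: [4]; color 3: [8]; color 4: [0]; color 5: [5]; color 6: [6, 7]; color 7: [2, 3].
(χ(G) = 7 ≤ 8.)

Yes, G is 8-colorable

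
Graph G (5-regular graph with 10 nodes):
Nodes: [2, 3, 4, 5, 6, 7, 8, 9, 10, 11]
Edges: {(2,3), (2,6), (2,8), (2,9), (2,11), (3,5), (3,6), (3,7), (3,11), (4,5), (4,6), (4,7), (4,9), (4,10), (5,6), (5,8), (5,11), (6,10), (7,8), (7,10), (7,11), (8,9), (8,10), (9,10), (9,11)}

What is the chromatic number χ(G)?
χ(G) = 4

Clique number ω(G) = 3 (lower bound: χ ≥ ω).
Suppose a proper 3-coloring c exists. The clique [2, 3, 6] takes 3 distinct colors; by symmetry let c(2) = 1, c(3) = 2, c(6) = 3.
- Vertex 5: neighbors [3, 6] already have colors [2, 3] ⇒ c(5) = 1.
- Vertex 4: neighbors [5, 6] already have colors [1, 3] ⇒ c(4) = 2.
- Vertex 9: neighbors [2, 4] already have colors [1, 2] ⇒ c(9) = 3.
- Vertex 11: neighbors [2, 3, 9] already have colors [1, 2, 3] — all 3 colors blocked. Contradiction.
The forced assignments end in a contradiction, so G has no proper 3-coloring (χ ≥ 4).
The coloring below uses 4 colors, so χ(G) = 4.
A valid 4-coloring: color 1: [2, 5, 10]; color 2: [6, 7, 9]; color 3: [3, 4, 8]; color 4: [11].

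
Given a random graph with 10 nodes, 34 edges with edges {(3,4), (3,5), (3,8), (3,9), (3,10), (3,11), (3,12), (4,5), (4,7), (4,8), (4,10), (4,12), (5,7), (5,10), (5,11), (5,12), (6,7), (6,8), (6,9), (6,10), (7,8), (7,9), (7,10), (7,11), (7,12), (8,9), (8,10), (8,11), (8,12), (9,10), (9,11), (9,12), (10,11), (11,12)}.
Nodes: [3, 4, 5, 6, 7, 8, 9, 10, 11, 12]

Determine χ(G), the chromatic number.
χ(G) = 5

Clique number ω(G) = 5 (lower bound: χ ≥ ω).
The clique on [3, 8, 9, 10, 11] has size 5, forcing χ ≥ 5, and the coloring below uses 5 colors, so χ(G) = 5.
A valid 5-coloring: color 1: [10, 12]; color 2: [5, 8]; color 3: [3, 7]; color 4: [4, 9]; color 5: [6, 11].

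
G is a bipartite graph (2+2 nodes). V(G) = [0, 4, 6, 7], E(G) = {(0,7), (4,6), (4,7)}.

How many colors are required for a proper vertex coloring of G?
χ(G) = 2

Clique number ω(G) = 2 (lower bound: χ ≥ ω).
The graph is bipartite (no odd cycle), so 2 colors suffice: χ(G) = 2.
A valid 2-coloring: color 1: [0, 4]; color 2: [6, 7].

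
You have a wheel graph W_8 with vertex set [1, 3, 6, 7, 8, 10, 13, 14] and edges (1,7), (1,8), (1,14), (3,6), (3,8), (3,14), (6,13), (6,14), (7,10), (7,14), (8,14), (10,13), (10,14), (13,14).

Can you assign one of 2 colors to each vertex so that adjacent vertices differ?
The clique on vertices [1, 8, 14] has size 3 > 2, so it alone needs 3 colors.

No, G is not 2-colorable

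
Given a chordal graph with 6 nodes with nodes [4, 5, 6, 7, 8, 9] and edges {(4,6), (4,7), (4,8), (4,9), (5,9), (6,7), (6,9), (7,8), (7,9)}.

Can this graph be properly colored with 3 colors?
The clique on vertices [4, 6, 7, 9] has size 4 > 3, so it alone needs 4 colors.

No, G is not 3-colorable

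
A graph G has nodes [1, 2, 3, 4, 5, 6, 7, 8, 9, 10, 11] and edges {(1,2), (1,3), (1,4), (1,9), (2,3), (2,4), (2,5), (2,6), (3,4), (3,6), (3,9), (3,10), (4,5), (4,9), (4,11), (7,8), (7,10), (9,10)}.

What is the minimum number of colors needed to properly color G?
Clique number ω(G) = 4 (lower bound: χ ≥ ω).
The clique on [1, 3, 4, 9] has size 4, forcing χ ≥ 4, and the coloring below uses 4 colors, so χ(G) = 4.
A valid 4-coloring: color 1: [3, 5, 7, 11]; color 2: [4, 6, 8, 10]; color 3: [2, 9]; color 4: [1].

χ(G) = 4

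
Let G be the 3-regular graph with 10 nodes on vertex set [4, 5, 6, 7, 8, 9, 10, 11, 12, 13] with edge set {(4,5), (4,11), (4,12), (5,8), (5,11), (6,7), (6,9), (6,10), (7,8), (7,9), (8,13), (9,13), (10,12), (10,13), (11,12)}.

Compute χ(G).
χ(G) = 3

Clique number ω(G) = 3 (lower bound: χ ≥ ω).
The clique on [4, 11, 12] has size 3, forcing χ ≥ 3, and the coloring below uses 3 colors, so χ(G) = 3.
A valid 3-coloring: color 1: [4, 7, 10]; color 2: [5, 6, 12, 13]; color 3: [8, 9, 11].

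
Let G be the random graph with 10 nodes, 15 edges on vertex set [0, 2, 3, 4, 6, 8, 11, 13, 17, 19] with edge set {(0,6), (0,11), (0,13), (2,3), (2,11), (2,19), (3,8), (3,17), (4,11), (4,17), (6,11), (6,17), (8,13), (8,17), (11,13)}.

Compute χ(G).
Clique number ω(G) = 3 (lower bound: χ ≥ ω).
The clique on [3, 8, 17] has size 3, forcing χ ≥ 3, and the coloring below uses 3 colors, so χ(G) = 3.
A valid 3-coloring: color 1: [11, 17, 19]; color 2: [3, 4, 6, 13]; color 3: [0, 2, 8].

χ(G) = 3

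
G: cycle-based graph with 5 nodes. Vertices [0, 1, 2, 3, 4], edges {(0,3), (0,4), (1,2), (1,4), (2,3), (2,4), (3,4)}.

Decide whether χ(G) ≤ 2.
No, G is not 2-colorable

The clique on vertices [0, 3, 4] has size 3 > 2, so it alone needs 3 colors.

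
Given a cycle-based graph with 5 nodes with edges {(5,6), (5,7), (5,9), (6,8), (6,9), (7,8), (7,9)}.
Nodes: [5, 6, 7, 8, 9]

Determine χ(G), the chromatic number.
χ(G) = 3

Clique number ω(G) = 3 (lower bound: χ ≥ ω).
The clique on [5, 6, 9] has size 3, forcing χ ≥ 3, and the coloring below uses 3 colors, so χ(G) = 3.
A valid 3-coloring: color 1: [6, 7]; color 2: [5, 8]; color 3: [9].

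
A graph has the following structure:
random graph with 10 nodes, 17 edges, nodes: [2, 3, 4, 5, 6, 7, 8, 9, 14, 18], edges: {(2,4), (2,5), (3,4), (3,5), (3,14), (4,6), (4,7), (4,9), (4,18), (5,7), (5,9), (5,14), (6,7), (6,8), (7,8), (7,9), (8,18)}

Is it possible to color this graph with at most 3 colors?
Yes, G is 3-colorable

A valid 3-coloring: color 1: [4, 5, 8]; color 2: [2, 3, 7, 18]; color 3: [6, 9, 14].
(χ(G) = 3 ≤ 3.)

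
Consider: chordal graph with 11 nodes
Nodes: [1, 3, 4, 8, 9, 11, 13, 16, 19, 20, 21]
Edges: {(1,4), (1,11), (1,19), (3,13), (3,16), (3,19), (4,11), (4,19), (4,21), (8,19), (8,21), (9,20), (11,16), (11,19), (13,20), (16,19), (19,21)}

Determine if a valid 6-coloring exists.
Yes, G is 6-colorable

A valid 6-coloring: color 1: [9, 13, 19]; color 2: [4, 8, 16, 20]; color 3: [3, 11, 21]; color 4: [1].
(χ(G) = 4 ≤ 6.)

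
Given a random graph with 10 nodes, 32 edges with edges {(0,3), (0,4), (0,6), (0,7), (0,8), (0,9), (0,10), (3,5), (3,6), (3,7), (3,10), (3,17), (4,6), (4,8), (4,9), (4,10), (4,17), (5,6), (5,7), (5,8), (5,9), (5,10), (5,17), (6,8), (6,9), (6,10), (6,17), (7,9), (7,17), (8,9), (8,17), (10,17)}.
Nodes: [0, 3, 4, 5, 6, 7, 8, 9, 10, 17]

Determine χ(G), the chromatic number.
χ(G) = 5

Clique number ω(G) = 5 (lower bound: χ ≥ ω).
The clique on [0, 4, 6, 8, 9] has size 5, forcing χ ≥ 5, and the coloring below uses 5 colors, so χ(G) = 5.
A valid 5-coloring: color 1: [6, 7]; color 2: [0, 17]; color 3: [4, 5]; color 4: [3, 9]; color 5: [8, 10].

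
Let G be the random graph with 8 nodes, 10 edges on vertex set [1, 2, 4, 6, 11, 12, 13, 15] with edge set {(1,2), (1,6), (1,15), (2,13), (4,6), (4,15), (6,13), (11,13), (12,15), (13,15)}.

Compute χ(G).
Clique number ω(G) = 2 (lower bound: χ ≥ ω).
The graph is bipartite (no odd cycle), so 2 colors suffice: χ(G) = 2.
A valid 2-coloring: color 1: [2, 6, 11, 15]; color 2: [1, 4, 12, 13].

χ(G) = 2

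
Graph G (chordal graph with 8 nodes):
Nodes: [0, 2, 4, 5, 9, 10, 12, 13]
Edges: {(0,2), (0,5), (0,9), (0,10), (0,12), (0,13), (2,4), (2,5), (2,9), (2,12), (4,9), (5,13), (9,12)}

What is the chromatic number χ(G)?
χ(G) = 4

Clique number ω(G) = 4 (lower bound: χ ≥ ω).
The clique on [0, 2, 9, 12] has size 4, forcing χ ≥ 4, and the coloring below uses 4 colors, so χ(G) = 4.
A valid 4-coloring: color 1: [0, 4]; color 2: [2, 10, 13]; color 3: [5, 9]; color 4: [12].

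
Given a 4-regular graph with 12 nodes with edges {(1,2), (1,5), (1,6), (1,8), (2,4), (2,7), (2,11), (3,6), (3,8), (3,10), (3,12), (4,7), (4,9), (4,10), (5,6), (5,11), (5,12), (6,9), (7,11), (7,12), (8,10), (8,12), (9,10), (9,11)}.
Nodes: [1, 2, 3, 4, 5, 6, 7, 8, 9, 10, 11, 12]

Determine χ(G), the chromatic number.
Clique number ω(G) = 3 (lower bound: χ ≥ ω).
The clique on [1, 5, 6] has size 3, forcing χ ≥ 3, and the coloring below uses 3 colors, so χ(G) = 3.
A valid 3-coloring: color 1: [2, 6, 10, 12]; color 2: [5, 7, 8, 9]; color 3: [1, 3, 4, 11].

χ(G) = 3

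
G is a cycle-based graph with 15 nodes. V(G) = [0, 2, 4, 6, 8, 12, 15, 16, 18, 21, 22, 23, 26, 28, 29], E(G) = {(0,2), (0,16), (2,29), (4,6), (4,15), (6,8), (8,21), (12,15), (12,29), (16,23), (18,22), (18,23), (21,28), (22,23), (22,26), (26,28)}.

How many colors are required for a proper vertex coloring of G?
Clique number ω(G) = 3 (lower bound: χ ≥ ω).
The clique on [18, 22, 23] has size 3, forcing χ ≥ 3, and the coloring below uses 3 colors, so χ(G) = 3.
A valid 3-coloring: color 1: [0, 6, 15, 21, 23, 26, 29]; color 2: [2, 4, 8, 12, 16, 22, 28]; color 3: [18].

χ(G) = 3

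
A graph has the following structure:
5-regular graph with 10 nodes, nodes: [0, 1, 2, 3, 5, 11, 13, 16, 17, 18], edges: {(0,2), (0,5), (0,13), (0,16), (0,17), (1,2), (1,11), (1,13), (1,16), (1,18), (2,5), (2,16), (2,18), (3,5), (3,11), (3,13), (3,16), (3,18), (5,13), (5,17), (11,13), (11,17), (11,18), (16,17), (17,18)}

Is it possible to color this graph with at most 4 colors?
A valid 4-coloring: color 1: [5, 16, 18]; color 2: [0, 1, 3]; color 3: [2, 11]; color 4: [13, 17].
(χ(G) = 4 ≤ 4.)

Yes, G is 4-colorable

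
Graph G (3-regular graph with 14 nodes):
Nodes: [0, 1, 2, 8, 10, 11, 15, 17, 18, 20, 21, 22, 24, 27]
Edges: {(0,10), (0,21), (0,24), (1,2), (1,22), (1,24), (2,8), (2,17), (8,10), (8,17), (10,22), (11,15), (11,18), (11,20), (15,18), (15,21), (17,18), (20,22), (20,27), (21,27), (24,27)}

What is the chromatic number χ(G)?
χ(G) = 3

Clique number ω(G) = 3 (lower bound: χ ≥ ω).
The clique on [2, 8, 17] has size 3, forcing χ ≥ 3, and the coloring below uses 3 colors, so χ(G) = 3.
A valid 3-coloring: color 1: [0, 1, 8, 15, 20]; color 2: [10, 11, 17, 21, 24]; color 3: [2, 18, 22, 27].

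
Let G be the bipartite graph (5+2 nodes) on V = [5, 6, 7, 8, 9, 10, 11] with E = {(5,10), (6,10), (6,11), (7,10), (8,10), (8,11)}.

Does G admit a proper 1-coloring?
No, G is not 1-colorable

Edge (8,10) forces its endpoints to differ, so 1 color is not enough.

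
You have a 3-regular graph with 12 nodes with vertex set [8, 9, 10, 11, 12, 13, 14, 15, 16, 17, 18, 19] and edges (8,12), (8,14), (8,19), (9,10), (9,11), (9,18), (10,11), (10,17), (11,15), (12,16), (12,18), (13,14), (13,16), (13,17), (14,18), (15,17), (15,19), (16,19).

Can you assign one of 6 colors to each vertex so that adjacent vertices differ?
Yes, G is 6-colorable

A valid 6-coloring: color 1: [11, 13, 18, 19]; color 2: [8, 9, 16, 17]; color 3: [10, 12, 14, 15].
(χ(G) = 3 ≤ 6.)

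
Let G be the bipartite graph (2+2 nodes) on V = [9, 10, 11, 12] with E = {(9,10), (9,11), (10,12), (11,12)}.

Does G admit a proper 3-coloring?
A valid 3-coloring: color 1: [10, 11]; color 2: [9, 12].
(χ(G) = 2 ≤ 3.)

Yes, G is 3-colorable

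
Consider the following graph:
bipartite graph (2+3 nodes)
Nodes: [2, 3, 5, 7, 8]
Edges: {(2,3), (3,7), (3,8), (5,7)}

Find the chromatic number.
χ(G) = 2

Clique number ω(G) = 2 (lower bound: χ ≥ ω).
The graph is bipartite (no odd cycle), so 2 colors suffice: χ(G) = 2.
A valid 2-coloring: color 1: [3, 5]; color 2: [2, 7, 8].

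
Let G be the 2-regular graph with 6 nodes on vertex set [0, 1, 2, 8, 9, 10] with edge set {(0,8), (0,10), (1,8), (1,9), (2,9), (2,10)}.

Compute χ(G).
Clique number ω(G) = 2 (lower bound: χ ≥ ω).
The graph is bipartite (no odd cycle), so 2 colors suffice: χ(G) = 2.
A valid 2-coloring: color 1: [0, 1, 2]; color 2: [8, 9, 10].

χ(G) = 2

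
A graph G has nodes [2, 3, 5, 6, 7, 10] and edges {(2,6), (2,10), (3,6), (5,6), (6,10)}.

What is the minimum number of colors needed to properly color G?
Clique number ω(G) = 3 (lower bound: χ ≥ ω).
The clique on [2, 6, 10] has size 3, forcing χ ≥ 3, and the coloring below uses 3 colors, so χ(G) = 3.
A valid 3-coloring: color 1: [6, 7]; color 2: [3, 5, 10]; color 3: [2].

χ(G) = 3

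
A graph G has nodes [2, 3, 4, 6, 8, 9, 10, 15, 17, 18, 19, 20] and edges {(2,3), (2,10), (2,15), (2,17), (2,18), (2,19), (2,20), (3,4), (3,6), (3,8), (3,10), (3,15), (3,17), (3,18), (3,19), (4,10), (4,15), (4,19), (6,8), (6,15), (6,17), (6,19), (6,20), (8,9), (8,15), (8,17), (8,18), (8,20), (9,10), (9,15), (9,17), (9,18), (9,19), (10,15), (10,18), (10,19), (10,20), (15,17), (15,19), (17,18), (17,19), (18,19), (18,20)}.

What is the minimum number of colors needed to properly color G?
χ(G) = 5

Clique number ω(G) = 5 (lower bound: χ ≥ ω).
The clique on [2, 3, 17, 18, 19] has size 5, forcing χ ≥ 5, and the coloring below uses 5 colors, so χ(G) = 5.
A valid 5-coloring: color 1: [8, 19]; color 2: [15, 18]; color 3: [3, 9, 20]; color 4: [10, 17]; color 5: [2, 4, 6].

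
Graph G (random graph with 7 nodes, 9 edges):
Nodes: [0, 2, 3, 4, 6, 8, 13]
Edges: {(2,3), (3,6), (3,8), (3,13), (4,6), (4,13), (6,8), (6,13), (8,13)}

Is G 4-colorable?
A valid 4-coloring: color 1: [0, 3, 4]; color 2: [2, 6]; color 3: [13]; color 4: [8].
(χ(G) = 4 ≤ 4.)

Yes, G is 4-colorable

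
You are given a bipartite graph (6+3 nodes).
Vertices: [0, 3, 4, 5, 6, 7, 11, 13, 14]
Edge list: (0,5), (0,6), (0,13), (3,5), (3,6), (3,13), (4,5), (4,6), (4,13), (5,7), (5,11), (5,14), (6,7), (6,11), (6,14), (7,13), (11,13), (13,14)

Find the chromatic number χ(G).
Clique number ω(G) = 2 (lower bound: χ ≥ ω).
The graph is bipartite (no odd cycle), so 2 colors suffice: χ(G) = 2.
A valid 2-coloring: color 1: [5, 6, 13]; color 2: [0, 3, 4, 7, 11, 14].

χ(G) = 2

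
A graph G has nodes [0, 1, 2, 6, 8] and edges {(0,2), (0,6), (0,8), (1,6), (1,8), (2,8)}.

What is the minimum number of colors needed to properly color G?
Clique number ω(G) = 3 (lower bound: χ ≥ ω).
The clique on [0, 2, 8] has size 3, forcing χ ≥ 3, and the coloring below uses 3 colors, so χ(G) = 3.
A valid 3-coloring: color 1: [6, 8]; color 2: [0, 1]; color 3: [2].

χ(G) = 3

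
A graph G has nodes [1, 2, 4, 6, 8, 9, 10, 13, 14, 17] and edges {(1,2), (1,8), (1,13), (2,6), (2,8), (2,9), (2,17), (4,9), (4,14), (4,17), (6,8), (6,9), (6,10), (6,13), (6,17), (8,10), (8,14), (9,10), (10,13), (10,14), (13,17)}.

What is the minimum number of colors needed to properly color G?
χ(G) = 4

Clique number ω(G) = 3 (lower bound: χ ≥ ω).
Odd cycle [17, 13, 10, 9, 2] needs 3 colors (χ ≥ 3).
Vertex 6 is adjacent to every vertex of [2, 9, 10, 13, 17], which already need 3 colors among themselves, so 6 needs a new color (χ ≥ 4).
The coloring below uses 4 colors, so χ(G) = 4.
A valid 4-coloring: color 1: [1, 6, 14]; color 2: [2, 4, 10]; color 3: [8, 9, 13]; color 4: [17].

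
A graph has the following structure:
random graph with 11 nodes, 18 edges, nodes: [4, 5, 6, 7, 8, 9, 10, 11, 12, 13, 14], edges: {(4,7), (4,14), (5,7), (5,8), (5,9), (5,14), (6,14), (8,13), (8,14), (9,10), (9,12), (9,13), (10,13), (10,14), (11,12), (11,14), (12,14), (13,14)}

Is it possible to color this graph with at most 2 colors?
The clique on vertices [9, 10, 13] has size 3 > 2, so it alone needs 3 colors.

No, G is not 2-colorable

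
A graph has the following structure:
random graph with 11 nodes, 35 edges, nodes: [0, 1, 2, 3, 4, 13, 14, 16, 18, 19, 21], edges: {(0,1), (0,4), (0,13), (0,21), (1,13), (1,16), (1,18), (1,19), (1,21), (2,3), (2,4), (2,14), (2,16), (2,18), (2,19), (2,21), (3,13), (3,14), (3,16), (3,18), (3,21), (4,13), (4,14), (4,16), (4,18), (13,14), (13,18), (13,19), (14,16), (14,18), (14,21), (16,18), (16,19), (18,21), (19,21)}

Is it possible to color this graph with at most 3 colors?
No, G is not 3-colorable

The clique on vertices [2, 3, 14, 16, 18] has size 5 > 3, so it alone needs 5 colors.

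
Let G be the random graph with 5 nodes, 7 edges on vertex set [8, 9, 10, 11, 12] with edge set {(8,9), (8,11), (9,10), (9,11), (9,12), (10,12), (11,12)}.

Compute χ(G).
χ(G) = 3

Clique number ω(G) = 3 (lower bound: χ ≥ ω).
The clique on [9, 10, 12] has size 3, forcing χ ≥ 3, and the coloring below uses 3 colors, so χ(G) = 3.
A valid 3-coloring: color 1: [9]; color 2: [8, 12]; color 3: [10, 11].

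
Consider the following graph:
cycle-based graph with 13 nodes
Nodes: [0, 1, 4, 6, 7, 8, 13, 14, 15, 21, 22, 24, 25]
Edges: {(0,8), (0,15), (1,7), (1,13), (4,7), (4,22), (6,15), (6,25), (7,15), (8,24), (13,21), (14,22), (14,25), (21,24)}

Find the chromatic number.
Clique number ω(G) = 2 (lower bound: χ ≥ ω).
Odd cycle [4, 22, 14, 25, 6, 15, 0, 8, 24, 21, 13, 1, 7] needs 3 colors (χ ≥ 3).
The coloring below uses 3 colors, so χ(G) = 3.
A valid 3-coloring: color 1: [0, 7, 13, 22, 24, 25]; color 2: [1, 4, 8, 14, 15, 21]; color 3: [6].

χ(G) = 3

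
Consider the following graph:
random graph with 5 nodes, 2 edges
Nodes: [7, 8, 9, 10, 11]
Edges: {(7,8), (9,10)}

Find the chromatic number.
χ(G) = 2

Clique number ω(G) = 2 (lower bound: χ ≥ ω).
The graph is bipartite (no odd cycle), so 2 colors suffice: χ(G) = 2.
A valid 2-coloring: color 1: [7, 9, 11]; color 2: [8, 10].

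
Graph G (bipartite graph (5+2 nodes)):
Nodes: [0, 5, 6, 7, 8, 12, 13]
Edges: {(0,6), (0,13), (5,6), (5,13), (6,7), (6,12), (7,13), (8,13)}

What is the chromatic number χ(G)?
χ(G) = 2

Clique number ω(G) = 2 (lower bound: χ ≥ ω).
The graph is bipartite (no odd cycle), so 2 colors suffice: χ(G) = 2.
A valid 2-coloring: color 1: [6, 13]; color 2: [0, 5, 7, 8, 12].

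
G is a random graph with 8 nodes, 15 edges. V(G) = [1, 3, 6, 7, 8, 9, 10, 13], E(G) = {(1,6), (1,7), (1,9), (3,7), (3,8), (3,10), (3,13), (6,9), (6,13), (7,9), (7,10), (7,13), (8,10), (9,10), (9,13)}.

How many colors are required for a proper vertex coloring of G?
χ(G) = 3

Clique number ω(G) = 3 (lower bound: χ ≥ ω).
The clique on [3, 8, 10] has size 3, forcing χ ≥ 3, and the coloring below uses 3 colors, so χ(G) = 3.
A valid 3-coloring: color 1: [6, 7, 8]; color 2: [3, 9]; color 3: [1, 10, 13].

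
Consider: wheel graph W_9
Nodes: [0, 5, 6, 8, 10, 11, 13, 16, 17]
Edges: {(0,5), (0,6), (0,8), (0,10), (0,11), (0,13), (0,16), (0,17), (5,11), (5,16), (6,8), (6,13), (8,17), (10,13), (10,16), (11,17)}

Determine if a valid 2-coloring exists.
No, G is not 2-colorable

The clique on vertices [0, 5, 16] has size 3 > 2, so it alone needs 3 colors.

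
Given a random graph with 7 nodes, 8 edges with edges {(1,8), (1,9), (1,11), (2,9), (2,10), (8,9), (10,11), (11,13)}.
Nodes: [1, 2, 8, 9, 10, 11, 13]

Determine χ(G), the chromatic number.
χ(G) = 3

Clique number ω(G) = 3 (lower bound: χ ≥ ω).
The clique on [1, 8, 9] has size 3, forcing χ ≥ 3, and the coloring below uses 3 colors, so χ(G) = 3.
A valid 3-coloring: color 1: [1, 10, 13]; color 2: [9, 11]; color 3: [2, 8].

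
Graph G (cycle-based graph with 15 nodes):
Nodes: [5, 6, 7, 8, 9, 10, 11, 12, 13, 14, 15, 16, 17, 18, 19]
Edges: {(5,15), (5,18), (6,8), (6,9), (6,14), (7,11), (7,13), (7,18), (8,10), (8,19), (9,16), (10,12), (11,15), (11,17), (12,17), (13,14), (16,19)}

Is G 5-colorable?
A valid 5-coloring: color 1: [8, 11, 12, 14, 16, 18]; color 2: [5, 6, 7, 10, 17, 19]; color 3: [9, 13, 15].
(χ(G) = 3 ≤ 5.)

Yes, G is 5-colorable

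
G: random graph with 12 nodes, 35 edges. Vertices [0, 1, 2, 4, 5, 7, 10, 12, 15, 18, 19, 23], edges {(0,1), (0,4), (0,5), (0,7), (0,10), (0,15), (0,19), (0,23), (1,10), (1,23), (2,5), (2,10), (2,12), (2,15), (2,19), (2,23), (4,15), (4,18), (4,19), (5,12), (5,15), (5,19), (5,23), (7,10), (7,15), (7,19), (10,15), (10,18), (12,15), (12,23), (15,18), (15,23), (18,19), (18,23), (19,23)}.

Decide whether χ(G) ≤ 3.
The clique on vertices [2, 5, 12, 15, 23] has size 5 > 3, so it alone needs 5 colors.

No, G is not 3-colorable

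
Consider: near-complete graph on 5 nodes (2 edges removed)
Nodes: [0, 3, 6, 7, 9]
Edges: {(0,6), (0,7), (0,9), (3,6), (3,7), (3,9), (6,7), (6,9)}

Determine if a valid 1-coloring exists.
No, G is not 1-colorable

The clique on vertices [0, 6, 9] has size 3 > 1, so it alone needs 3 colors.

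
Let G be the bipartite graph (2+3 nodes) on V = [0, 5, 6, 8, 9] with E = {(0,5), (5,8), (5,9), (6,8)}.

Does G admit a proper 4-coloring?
Yes, G is 4-colorable

A valid 4-coloring: color 1: [5, 6]; color 2: [0, 8, 9].
(χ(G) = 2 ≤ 4.)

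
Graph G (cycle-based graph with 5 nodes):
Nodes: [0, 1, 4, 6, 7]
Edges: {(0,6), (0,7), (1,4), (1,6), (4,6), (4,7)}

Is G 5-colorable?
Yes, G is 5-colorable

A valid 5-coloring: color 1: [6, 7]; color 2: [0, 4]; color 3: [1].
(χ(G) = 3 ≤ 5.)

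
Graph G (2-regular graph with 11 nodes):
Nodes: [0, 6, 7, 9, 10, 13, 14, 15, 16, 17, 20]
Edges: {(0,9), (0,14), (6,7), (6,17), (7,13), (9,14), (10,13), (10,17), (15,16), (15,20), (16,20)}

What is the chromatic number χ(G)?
Clique number ω(G) = 3 (lower bound: χ ≥ ω).
The clique on [0, 9, 14] has size 3, forcing χ ≥ 3, and the coloring below uses 3 colors, so χ(G) = 3.
A valid 3-coloring: color 1: [7, 10, 14, 15]; color 2: [0, 6, 13, 20]; color 3: [9, 16, 17].

χ(G) = 3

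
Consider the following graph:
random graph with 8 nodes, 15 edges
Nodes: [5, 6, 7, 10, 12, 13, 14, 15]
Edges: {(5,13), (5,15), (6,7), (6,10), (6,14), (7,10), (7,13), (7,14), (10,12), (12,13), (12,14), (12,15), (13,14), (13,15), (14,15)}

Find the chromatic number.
Clique number ω(G) = 4 (lower bound: χ ≥ ω).
The clique on [12, 13, 14, 15] has size 4, forcing χ ≥ 4, and the coloring below uses 4 colors, so χ(G) = 4.
A valid 4-coloring: color 1: [10, 13]; color 2: [5, 14]; color 3: [7, 15]; color 4: [6, 12].

χ(G) = 4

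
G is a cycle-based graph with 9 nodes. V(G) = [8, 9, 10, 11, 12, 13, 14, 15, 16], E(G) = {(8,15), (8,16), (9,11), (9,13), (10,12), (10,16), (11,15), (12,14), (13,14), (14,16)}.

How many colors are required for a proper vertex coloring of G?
Clique number ω(G) = 2 (lower bound: χ ≥ ω).
Odd cycle [15, 8, 16, 14, 13, 9, 11] needs 3 colors (χ ≥ 3).
The coloring below uses 3 colors, so χ(G) = 3.
A valid 3-coloring: color 1: [9, 12, 15, 16]; color 2: [8, 10, 11, 14]; color 3: [13].

χ(G) = 3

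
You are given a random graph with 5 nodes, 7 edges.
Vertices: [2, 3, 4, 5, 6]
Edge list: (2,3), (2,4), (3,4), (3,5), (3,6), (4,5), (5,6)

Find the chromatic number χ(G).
Clique number ω(G) = 3 (lower bound: χ ≥ ω).
The clique on [2, 3, 4] has size 3, forcing χ ≥ 3, and the coloring below uses 3 colors, so χ(G) = 3.
A valid 3-coloring: color 1: [3]; color 2: [4, 6]; color 3: [2, 5].

χ(G) = 3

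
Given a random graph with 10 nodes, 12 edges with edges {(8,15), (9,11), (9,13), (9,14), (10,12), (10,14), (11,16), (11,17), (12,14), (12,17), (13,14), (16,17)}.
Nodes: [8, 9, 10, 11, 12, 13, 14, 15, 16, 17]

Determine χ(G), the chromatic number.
Clique number ω(G) = 3 (lower bound: χ ≥ ω).
The clique on [11, 16, 17] has size 3, forcing χ ≥ 3, and the coloring below uses 3 colors, so χ(G) = 3.
A valid 3-coloring: color 1: [8, 11, 14]; color 2: [9, 10, 15, 17]; color 3: [12, 13, 16].

χ(G) = 3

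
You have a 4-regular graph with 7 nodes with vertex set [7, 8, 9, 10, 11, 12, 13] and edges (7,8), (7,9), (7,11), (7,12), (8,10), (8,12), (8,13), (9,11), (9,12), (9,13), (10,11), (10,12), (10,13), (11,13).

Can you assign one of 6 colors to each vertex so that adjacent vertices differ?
A valid 6-coloring: color 1: [7, 13]; color 2: [8, 11]; color 3: [9, 10]; color 4: [12].
(χ(G) = 4 ≤ 6.)

Yes, G is 6-colorable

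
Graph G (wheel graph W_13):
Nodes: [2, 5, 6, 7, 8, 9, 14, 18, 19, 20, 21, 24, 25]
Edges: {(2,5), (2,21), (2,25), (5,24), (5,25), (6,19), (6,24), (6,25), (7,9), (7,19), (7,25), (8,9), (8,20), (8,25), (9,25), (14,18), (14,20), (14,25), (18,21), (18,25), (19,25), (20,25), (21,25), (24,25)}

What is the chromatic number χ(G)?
χ(G) = 3

Clique number ω(G) = 3 (lower bound: χ ≥ ω).
The clique on [2, 5, 25] has size 3, forcing χ ≥ 3, and the coloring below uses 3 colors, so χ(G) = 3.
A valid 3-coloring: color 1: [25]; color 2: [5, 6, 7, 8, 14, 21]; color 3: [2, 9, 18, 19, 20, 24].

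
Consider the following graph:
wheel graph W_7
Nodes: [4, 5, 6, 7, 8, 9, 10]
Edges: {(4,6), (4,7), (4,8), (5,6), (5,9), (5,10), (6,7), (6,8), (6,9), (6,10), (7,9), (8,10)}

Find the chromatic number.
Clique number ω(G) = 3 (lower bound: χ ≥ ω).
The clique on [5, 6, 9] has size 3, forcing χ ≥ 3, and the coloring below uses 3 colors, so χ(G) = 3.
A valid 3-coloring: color 1: [6]; color 2: [5, 7, 8]; color 3: [4, 9, 10].

χ(G) = 3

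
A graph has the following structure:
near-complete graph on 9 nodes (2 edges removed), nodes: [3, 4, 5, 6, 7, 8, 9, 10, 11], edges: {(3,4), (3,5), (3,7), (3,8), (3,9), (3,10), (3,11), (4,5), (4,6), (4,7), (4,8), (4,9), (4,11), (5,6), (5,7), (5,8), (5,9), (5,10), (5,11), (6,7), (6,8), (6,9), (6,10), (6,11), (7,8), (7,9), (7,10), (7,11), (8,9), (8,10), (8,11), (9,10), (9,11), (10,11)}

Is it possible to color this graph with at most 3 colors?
The clique on vertices [3, 5, 7, 8, 9, 10, 11] has size 7 > 3, so it alone needs 7 colors.

No, G is not 3-colorable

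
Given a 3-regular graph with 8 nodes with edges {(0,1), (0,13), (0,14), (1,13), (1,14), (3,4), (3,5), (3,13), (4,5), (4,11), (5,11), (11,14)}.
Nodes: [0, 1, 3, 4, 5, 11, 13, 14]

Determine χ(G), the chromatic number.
χ(G) = 3

Clique number ω(G) = 3 (lower bound: χ ≥ ω).
The clique on [0, 1, 13] has size 3, forcing χ ≥ 3, and the coloring below uses 3 colors, so χ(G) = 3.
A valid 3-coloring: color 1: [1, 3, 11]; color 2: [5, 13, 14]; color 3: [0, 4].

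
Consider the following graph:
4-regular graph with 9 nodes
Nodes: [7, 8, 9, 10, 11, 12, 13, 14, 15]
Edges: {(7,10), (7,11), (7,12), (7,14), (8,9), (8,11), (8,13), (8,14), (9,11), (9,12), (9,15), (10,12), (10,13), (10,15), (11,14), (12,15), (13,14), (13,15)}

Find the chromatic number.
χ(G) = 3

Clique number ω(G) = 3 (lower bound: χ ≥ ω).
The clique on [7, 10, 12] has size 3, forcing χ ≥ 3, and the coloring below uses 3 colors, so χ(G) = 3.
A valid 3-coloring: color 1: [11, 12, 13]; color 2: [7, 8, 15]; color 3: [9, 10, 14].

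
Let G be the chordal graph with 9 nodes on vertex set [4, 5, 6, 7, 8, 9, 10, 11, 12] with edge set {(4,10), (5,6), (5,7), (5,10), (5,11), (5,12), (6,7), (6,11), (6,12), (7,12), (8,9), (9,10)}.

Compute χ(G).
Clique number ω(G) = 4 (lower bound: χ ≥ ω).
The clique on [5, 6, 7, 12] has size 4, forcing χ ≥ 4, and the coloring below uses 4 colors, so χ(G) = 4.
A valid 4-coloring: color 1: [4, 5, 9]; color 2: [6, 8, 10]; color 3: [7, 11]; color 4: [12].

χ(G) = 4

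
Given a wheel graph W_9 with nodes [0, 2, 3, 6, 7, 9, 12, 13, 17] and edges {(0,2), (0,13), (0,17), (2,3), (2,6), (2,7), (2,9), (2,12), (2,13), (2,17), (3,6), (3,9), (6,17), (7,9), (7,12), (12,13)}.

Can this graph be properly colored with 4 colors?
Yes, G is 4-colorable

A valid 4-coloring: color 1: [2]; color 2: [0, 6, 9, 12]; color 3: [3, 7, 13, 17].
(χ(G) = 3 ≤ 4.)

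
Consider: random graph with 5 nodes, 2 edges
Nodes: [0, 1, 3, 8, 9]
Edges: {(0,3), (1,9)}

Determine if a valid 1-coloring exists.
No, G is not 1-colorable

Edge (0,3) forces its endpoints to differ, so 1 color is not enough.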